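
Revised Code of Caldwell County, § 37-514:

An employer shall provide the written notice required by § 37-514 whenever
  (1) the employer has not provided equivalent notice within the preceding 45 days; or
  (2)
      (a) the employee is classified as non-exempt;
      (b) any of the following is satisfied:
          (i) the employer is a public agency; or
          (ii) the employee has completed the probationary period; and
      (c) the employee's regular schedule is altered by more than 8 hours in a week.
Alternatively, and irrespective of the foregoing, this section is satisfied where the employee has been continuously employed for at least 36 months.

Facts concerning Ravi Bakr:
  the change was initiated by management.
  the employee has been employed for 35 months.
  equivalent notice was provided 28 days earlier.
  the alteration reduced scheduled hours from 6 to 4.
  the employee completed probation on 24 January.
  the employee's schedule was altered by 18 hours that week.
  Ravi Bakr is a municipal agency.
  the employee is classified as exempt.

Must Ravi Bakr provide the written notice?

No — not required.

(1) no recent notice — not met.
(a) non-exempt — not satisfied.
(i) public agency — satisfied.
(ii) past probation — met.
So (b) is satisfied (T OR T).
(c) schedule shift > 8h — met.
So (2) is not satisfied (F AND T AND T).
So Overall is not satisfied (F OR F).
Exception (tenure ≥ 36 mo.) — not satisfied.
Result: main false OR exception false → false.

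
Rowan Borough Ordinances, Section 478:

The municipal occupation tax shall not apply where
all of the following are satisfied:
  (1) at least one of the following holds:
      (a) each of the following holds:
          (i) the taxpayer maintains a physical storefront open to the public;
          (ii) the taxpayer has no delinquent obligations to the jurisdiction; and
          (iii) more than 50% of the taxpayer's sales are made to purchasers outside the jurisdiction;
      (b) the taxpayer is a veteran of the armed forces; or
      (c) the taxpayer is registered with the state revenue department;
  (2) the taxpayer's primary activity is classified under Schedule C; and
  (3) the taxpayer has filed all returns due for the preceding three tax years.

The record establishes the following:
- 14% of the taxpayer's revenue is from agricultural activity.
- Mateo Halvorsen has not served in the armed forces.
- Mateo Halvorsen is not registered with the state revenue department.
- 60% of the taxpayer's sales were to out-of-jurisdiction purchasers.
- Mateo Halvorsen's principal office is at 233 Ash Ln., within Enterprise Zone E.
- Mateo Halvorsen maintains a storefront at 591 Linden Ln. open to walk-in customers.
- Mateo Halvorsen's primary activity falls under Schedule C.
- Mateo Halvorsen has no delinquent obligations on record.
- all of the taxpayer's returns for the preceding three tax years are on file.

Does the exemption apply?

(i) has storefront — met.
(ii) no delinquency — holds.
(iii) >50% out-of-jur. sales — satisfied.
(a) = T AND T AND T = true.
(b) veteran — not met.
(c) state-registered — not satisfied.
(1): T OR F OR F → true.
(2) Schedule C activity — satisfied.
(3) returns current — met.
Overall = T AND T AND T = true.

Yes — exempt.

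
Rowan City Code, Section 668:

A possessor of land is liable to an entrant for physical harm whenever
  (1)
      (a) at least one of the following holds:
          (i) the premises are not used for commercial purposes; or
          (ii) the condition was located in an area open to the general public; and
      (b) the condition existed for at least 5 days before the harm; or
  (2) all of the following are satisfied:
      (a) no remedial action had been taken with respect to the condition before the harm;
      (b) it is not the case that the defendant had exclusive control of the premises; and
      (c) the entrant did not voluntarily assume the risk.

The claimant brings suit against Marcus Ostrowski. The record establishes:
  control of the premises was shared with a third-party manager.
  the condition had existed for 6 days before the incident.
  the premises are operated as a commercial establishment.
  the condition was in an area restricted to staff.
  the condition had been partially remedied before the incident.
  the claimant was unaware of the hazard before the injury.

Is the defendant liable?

(i) not (commercial use) — not met.
(ii) public area — not met.
So (a) is not satisfied (F OR F).
(b) condition ≥5 days old — satisfied.
So (1) is not satisfied (F AND T).
(a) no remedial action — fails.
(b) not (exclusive control) — holds.
(c) no assumed risk — holds.
So (2) is not satisfied (F AND T AND T).
Overall = F OR F = false.

No — not liable.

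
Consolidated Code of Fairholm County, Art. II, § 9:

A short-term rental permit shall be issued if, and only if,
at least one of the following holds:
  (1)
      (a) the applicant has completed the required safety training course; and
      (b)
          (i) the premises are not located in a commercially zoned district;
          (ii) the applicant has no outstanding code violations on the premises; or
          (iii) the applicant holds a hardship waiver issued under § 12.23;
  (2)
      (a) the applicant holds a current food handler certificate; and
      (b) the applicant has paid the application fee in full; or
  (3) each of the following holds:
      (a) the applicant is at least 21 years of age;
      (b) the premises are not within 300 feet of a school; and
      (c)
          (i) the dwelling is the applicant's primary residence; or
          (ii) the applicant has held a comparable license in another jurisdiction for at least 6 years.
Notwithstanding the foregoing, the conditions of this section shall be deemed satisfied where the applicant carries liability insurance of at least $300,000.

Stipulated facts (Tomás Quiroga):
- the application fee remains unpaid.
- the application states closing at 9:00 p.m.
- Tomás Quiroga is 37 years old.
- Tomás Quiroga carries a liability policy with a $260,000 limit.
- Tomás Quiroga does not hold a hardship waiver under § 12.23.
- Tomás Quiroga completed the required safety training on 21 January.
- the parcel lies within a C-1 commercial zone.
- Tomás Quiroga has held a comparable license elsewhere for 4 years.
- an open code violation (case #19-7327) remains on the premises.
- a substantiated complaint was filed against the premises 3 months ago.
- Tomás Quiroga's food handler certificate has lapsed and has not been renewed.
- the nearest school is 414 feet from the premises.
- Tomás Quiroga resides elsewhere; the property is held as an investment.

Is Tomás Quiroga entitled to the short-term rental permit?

No — denied.

(a) safety training — satisfied.
(i) not (commercially zoned) — not satisfied.
(ii) no code violations — not satisfied.
(iii) hardship waiver — not met.
So (b) is not satisfied (F OR F OR F).
(1): T AND F → false.
(a) food handler cert. — not satisfied.
(b) fee paid — fails.
So (2) is not satisfied (F AND F).
(a) age ≥ 21 — holds.
(b) ≥300 ft from school — holds.
(i) primary residence — not met.
(ii) prior license ≥ 6 yr — not met.
So (c) is not satisfied (F OR F).
So (3) is not satisfied (T AND T AND F).
Overall = F OR F OR F = false.
Exception (insurance ≥ $300,000) — not satisfied.
Result: main false OR exception false → false.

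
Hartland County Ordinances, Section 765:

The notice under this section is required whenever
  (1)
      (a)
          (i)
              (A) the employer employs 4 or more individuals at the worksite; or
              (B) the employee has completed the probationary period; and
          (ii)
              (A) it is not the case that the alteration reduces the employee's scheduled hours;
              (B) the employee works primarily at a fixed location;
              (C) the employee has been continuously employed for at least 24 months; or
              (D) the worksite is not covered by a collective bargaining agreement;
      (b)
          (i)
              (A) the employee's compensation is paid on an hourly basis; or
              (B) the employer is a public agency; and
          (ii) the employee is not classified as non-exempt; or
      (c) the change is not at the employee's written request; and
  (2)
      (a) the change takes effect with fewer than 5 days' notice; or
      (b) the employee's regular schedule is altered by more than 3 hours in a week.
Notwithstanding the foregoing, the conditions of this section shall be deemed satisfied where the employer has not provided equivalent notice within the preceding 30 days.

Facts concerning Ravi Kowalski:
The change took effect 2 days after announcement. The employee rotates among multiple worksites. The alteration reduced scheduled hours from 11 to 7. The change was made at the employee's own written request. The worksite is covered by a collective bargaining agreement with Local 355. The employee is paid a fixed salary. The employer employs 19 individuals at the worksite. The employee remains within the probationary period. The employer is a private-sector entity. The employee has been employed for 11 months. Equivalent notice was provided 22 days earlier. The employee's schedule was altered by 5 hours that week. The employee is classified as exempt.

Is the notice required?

(A) ≥ 4 at site — met.
(B) past probation — not met.
So (i) is satisfied (T OR F).
(A) not (hours reduced) — not met.
(B) fixed location — fails.
(C) tenure ≥ 24 mo. — not satisfied.
(D) no CBA — not satisfied.
(ii) = F OR F OR F OR F = false.
So (a) is not satisfied (T AND F).
(A) hourly-paid — not satisfied.
(B) public agency — not satisfied.
So (i) is not satisfied (F OR F).
(ii) not (non-exempt) — satisfied.
So (b) is not satisfied (F AND T).
(c) not employee-requested — fails.
(1): F OR F OR F → false.
(a) < 5 days' notice — met.
(b) schedule shift > 3h — holds.
(2): T OR T → true.
So Overall is not satisfied (F AND T).
Exception (no recent notice) — not satisfied.
Result: main false OR exception false → false.

No — not required.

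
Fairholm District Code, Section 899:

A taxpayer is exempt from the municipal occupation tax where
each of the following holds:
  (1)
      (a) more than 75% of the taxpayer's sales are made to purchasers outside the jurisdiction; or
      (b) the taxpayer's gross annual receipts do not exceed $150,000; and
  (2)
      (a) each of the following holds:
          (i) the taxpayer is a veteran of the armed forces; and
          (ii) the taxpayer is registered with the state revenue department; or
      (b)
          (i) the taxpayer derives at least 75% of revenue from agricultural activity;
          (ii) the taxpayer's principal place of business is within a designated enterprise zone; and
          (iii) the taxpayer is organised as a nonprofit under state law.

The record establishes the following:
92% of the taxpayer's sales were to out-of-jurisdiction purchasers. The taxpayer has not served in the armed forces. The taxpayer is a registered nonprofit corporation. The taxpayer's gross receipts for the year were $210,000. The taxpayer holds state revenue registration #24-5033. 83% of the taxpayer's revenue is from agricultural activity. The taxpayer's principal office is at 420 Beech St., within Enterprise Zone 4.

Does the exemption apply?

(a) >75% out-of-jur. sales — met.
(b) receipts ≤ $150,000 — not met.
So (1) is satisfied (T OR F).
(i) veteran — not satisfied.
(ii) state-registered — met.
(a): F AND T → false.
(i) ≥75% agricultural — met.
(ii) in enterprise zone — met.
(iii) nonprofit — met.
(b) = T AND T AND T = true.
So (2) is satisfied (F OR T).
Overall = T AND T = true.

Yes — exempt.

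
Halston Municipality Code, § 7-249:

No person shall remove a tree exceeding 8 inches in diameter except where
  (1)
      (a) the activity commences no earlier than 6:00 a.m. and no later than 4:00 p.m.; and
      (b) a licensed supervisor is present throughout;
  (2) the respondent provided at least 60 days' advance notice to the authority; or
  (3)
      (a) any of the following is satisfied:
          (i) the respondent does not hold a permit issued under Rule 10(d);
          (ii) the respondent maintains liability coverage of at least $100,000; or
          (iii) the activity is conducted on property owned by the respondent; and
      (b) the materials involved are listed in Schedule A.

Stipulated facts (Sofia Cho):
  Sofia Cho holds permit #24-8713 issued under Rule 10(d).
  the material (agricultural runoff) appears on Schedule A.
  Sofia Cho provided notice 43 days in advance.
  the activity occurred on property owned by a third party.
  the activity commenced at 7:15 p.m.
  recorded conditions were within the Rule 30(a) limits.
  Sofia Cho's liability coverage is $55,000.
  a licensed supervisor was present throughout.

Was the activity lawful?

No — unlawful.

(a) start within hours — not satisfied.
(b) supervisor present — holds.
(1): F AND T → false.
(2) ≥60 days' notice — not met.
(i) not (holds permit) — not satisfied.
(ii) coverage ≥ $100,000 — not satisfied.
(iii) own property — fails.
(a) = F OR F OR F = false.
(b) Schedule A material — satisfied.
(3): F AND T → false.
So Overall is not satisfied (F OR F OR F).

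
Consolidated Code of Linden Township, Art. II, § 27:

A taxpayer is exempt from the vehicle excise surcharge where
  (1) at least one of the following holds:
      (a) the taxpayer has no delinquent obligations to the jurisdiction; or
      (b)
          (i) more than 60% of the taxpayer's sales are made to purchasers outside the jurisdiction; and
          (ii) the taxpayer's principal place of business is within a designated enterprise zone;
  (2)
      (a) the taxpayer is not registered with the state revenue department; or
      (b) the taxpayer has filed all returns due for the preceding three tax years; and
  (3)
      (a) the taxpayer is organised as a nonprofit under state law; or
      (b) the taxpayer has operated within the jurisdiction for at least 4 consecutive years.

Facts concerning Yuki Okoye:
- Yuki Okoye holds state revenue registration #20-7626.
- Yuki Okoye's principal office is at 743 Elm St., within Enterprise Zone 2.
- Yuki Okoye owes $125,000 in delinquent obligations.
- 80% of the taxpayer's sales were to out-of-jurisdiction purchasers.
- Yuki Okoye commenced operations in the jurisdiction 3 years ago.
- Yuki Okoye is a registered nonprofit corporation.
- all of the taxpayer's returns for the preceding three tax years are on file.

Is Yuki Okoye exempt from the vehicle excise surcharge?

Yes — exempt.

(a) no delinquency — not met.
(i) >60% out-of-jur. sales — satisfied.
(ii) in enterprise zone — met.
(b): T AND T → true.
(1) = F OR T = true.
(a) not (state-registered) — not satisfied.
(b) returns current — holds.
So (2) is satisfied (F OR T).
(a) nonprofit — satisfied.
(b) ≥ 4 yrs in jurisdiction — not met.
(3) = T OR F = true.
Overall: T AND T AND T → true.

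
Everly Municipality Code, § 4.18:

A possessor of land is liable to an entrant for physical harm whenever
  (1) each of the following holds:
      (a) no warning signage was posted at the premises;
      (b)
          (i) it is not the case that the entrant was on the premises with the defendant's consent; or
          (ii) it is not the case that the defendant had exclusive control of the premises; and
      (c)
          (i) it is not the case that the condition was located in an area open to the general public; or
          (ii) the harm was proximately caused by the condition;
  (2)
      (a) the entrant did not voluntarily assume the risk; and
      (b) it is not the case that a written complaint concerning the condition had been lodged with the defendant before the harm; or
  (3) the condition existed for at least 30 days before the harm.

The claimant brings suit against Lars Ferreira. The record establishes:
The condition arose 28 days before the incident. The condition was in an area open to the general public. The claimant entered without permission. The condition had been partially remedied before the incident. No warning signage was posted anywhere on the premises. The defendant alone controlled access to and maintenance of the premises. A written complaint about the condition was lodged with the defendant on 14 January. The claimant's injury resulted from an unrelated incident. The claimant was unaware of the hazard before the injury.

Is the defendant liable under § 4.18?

No — not liable.

(a) no signage posted — satisfied.
(i) not (consent to enter) — met.
(ii) not (exclusive control) — not satisfied.
So (b) is satisfied (T OR F).
(i) not (public area) — fails.
(ii) proximate cause — not met.
So (c) is not satisfied (F OR F).
(1): T AND T AND F → false.
(a) no assumed risk — holds.
(b) not (complaint lodged) — not satisfied.
(2) = T AND F = false.
(3) condition ≥30 days old — not met.
So Overall is not satisfied (F OR F OR F).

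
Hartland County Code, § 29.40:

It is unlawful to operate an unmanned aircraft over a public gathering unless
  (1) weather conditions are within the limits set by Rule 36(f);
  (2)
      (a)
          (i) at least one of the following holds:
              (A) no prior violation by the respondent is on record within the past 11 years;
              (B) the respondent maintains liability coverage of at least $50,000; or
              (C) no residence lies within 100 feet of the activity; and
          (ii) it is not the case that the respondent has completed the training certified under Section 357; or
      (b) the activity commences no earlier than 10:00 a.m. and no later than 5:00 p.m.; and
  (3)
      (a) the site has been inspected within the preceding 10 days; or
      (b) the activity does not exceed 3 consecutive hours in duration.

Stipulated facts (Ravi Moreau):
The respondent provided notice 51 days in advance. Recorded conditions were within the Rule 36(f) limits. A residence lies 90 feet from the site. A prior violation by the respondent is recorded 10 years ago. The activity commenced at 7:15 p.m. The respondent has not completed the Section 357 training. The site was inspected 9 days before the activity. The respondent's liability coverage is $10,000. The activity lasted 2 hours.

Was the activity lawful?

(1) weather ok — satisfied.
(A) no prior violation — not met.
(B) coverage ≥ $50,000 — not met.
(C) no residence in 100 ft — not met.
So (i) is not satisfied (F OR F OR F).
(ii) not (training certified) — met.
(a) = F AND T = false.
(b) start within hours — not met.
(2): F OR F → false.
(a) site inspected — holds.
(b) ≤ 3 hrs duration — met.
(3) = T OR T = true.
Overall: T AND F AND T → false.

No — unlawful.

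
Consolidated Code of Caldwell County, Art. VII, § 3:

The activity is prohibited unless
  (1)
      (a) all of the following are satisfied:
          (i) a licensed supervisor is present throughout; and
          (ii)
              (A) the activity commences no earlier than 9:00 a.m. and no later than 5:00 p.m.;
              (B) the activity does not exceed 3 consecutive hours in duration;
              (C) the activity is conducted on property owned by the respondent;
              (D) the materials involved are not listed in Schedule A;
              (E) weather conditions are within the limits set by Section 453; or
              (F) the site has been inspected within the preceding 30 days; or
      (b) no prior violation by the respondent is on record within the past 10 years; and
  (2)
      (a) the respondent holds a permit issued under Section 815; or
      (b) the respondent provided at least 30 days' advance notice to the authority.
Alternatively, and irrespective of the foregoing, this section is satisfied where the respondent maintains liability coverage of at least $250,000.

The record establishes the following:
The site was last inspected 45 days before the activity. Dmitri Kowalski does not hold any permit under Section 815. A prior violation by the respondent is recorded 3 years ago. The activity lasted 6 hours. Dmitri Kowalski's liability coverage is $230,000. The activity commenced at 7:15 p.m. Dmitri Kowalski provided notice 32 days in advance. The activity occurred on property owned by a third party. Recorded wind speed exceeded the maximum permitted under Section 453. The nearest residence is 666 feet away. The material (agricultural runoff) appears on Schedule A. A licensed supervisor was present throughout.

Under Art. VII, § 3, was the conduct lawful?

(i) supervisor present — met.
(A) start within hours — not met.
(B) ≤ 3 hrs duration — not satisfied.
(C) own property — not satisfied.
(D) not (Schedule A material) — not satisfied.
(E) weather ok — not met.
(F) site inspected — not met.
(ii) = F OR F OR F OR F OR F OR F = false.
So (a) is not satisfied (T AND F).
(b) no prior violation — not satisfied.
So (1) is not satisfied (F OR F).
(a) holds permit — not met.
(b) ≥30 days' notice — holds.
(2): F OR T → true.
Overall: F AND T → false.
Exception (coverage ≥ $250,000) — not satisfied.
Result: main false OR exception false → false.

No — unlawful.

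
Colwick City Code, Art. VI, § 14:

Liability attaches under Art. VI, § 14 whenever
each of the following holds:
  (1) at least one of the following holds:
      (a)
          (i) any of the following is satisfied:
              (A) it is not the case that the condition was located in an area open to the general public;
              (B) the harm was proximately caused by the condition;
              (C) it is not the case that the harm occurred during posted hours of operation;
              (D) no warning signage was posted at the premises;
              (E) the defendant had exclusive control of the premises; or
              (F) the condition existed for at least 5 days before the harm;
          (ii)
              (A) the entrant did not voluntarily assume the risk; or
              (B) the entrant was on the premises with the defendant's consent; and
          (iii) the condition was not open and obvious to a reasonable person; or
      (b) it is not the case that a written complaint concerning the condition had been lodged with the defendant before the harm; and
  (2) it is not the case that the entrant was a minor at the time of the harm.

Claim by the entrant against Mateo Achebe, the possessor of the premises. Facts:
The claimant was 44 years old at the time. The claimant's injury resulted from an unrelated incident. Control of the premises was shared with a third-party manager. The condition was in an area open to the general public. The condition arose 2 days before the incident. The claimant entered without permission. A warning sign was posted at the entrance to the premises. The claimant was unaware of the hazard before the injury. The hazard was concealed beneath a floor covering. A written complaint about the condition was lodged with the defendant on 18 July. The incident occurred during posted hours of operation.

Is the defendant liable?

No — not liable.

(A) not (public area) — not met.
(B) proximate cause — not met.
(C) not (during posted hours) — not satisfied.
(D) no signage posted — fails.
(E) exclusive control — not satisfied.
(F) condition ≥5 days old — fails.
(i) = F OR F OR F OR F OR F OR F = false.
(A) no assumed risk — met.
(B) consent to enter — not met.
(ii) = T OR F = true.
(iii) not open/obvious — satisfied.
(a) = F AND T AND T = false.
(b) not (complaint lodged) — fails.
So (1) is not satisfied (F OR F).
(2) not (entrant a minor) — satisfied.
Overall = F AND T = false.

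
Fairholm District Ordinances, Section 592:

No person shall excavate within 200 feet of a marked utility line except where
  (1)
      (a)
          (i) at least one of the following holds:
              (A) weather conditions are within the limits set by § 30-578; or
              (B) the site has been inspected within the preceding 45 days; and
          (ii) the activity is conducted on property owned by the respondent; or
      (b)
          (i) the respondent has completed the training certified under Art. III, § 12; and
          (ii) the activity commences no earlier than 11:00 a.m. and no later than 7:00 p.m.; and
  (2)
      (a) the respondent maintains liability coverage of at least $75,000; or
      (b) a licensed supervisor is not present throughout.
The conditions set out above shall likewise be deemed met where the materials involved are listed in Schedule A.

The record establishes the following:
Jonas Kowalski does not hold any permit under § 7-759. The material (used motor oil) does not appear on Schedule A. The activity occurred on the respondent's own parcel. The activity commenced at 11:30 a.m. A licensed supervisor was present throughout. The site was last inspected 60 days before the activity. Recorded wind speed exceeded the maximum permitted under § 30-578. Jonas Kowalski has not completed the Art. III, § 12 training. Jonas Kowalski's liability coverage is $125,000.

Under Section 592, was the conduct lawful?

(A) weather ok — fails.
(B) site inspected — not met.
(i) = F OR F = false.
(ii) own property — met.
So (a) is not satisfied (F AND T).
(i) training certified — not satisfied.
(ii) start within hours — met.
So (b) is not satisfied (F AND T).
So (1) is not satisfied (F OR F).
(a) coverage ≥ $75,000 — met.
(b) not (supervisor present) — fails.
(2) = T OR F = true.
Overall: F AND T → false.
Exception (Schedule A material) — not satisfied.
Result: main false OR exception false → false.

No — unlawful.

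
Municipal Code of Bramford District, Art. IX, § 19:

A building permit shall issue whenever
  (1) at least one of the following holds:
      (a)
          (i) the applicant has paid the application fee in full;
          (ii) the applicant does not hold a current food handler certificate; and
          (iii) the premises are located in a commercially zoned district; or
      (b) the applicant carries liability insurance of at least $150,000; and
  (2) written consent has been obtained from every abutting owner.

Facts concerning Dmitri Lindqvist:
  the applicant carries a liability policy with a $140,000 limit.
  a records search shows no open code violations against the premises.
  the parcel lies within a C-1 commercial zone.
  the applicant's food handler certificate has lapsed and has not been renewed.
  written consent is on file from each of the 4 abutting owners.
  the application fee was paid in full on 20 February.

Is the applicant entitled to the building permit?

(i) fee paid — met.
(ii) not (food handler cert.) — satisfied.
(iii) commercially zoned — met.
So (a) is satisfied (T AND T AND T).
(b) insurance ≥ $150,000 — not satisfied.
(1): T OR F → true.
(2) all abutters consent — satisfied.
Overall = T AND T = true.

Yes — granted.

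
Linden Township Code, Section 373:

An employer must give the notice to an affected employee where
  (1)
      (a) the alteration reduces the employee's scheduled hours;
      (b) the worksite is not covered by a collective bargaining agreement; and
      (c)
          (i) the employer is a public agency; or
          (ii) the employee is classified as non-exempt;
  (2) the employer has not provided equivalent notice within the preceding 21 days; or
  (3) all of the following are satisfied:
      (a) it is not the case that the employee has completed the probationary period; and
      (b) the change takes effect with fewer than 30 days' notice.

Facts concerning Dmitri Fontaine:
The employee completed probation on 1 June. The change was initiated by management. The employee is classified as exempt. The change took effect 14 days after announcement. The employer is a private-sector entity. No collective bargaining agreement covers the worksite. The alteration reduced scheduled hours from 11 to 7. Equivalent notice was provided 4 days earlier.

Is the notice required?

(a) hours reduced — satisfied.
(b) no CBA — holds.
(i) public agency — fails.
(ii) non-exempt — fails.
(c) = F OR F = false.
(1) = T AND T AND F = false.
(2) no recent notice — fails.
(a) not (past probation) — not satisfied.
(b) < 30 days' notice — holds.
(3): F AND T → false.
So Overall is not satisfied (F OR F OR F).

No — not required.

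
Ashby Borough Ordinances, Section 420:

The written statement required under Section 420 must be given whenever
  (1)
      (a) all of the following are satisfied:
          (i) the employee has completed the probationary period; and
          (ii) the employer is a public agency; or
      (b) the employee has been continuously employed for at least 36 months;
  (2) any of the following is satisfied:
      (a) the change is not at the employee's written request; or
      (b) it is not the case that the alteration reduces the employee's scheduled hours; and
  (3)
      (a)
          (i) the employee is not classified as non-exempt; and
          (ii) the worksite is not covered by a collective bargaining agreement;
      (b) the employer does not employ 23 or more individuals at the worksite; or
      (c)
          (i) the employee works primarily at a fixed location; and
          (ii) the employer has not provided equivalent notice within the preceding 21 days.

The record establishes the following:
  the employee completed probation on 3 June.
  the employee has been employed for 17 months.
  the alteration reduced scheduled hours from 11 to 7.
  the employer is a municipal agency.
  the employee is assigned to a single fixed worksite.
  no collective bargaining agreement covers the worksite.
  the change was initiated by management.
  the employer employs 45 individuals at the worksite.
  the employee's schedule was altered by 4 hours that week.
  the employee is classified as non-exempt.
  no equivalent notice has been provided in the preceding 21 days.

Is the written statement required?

Yes — required.

(i) past probation — satisfied.
(ii) public agency — satisfied.
So (a) is satisfied (T AND T).
(b) tenure ≥ 36 mo. — fails.
(1): T OR F → true.
(a) not employee-requested — met.
(b) not (hours reduced) — fails.
(2) = T OR F = true.
(i) not (non-exempt) — not met.
(ii) no CBA — satisfied.
(a): F AND T → false.
(b) not (≥ 23 at site) — fails.
(i) fixed location — met.
(ii) no recent notice — met.
(c): T AND T → true.
(3) = F OR F OR T = true.
So Overall is satisfied (T AND T AND T).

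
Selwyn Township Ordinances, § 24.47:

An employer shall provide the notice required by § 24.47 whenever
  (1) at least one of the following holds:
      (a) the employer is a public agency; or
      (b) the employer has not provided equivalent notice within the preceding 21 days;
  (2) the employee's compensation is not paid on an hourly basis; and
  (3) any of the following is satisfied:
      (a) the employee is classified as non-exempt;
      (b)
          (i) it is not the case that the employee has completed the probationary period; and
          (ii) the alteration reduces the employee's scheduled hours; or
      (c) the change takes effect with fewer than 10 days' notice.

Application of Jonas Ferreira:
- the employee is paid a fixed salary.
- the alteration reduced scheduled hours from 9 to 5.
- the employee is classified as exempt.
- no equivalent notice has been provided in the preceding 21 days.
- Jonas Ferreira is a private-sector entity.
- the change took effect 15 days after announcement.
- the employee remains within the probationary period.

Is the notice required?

Yes — required.

(a) public agency — not satisfied.
(b) no recent notice — holds.
(1): F OR T → true.
(2) not (hourly-paid) — satisfied.
(a) non-exempt — not met.
(i) not (past probation) — satisfied.
(ii) hours reduced — met.
(b) = T AND T = true.
(c) < 10 days' notice — not met.
(3) = F OR T OR F = true.
Overall: T AND T AND T → true.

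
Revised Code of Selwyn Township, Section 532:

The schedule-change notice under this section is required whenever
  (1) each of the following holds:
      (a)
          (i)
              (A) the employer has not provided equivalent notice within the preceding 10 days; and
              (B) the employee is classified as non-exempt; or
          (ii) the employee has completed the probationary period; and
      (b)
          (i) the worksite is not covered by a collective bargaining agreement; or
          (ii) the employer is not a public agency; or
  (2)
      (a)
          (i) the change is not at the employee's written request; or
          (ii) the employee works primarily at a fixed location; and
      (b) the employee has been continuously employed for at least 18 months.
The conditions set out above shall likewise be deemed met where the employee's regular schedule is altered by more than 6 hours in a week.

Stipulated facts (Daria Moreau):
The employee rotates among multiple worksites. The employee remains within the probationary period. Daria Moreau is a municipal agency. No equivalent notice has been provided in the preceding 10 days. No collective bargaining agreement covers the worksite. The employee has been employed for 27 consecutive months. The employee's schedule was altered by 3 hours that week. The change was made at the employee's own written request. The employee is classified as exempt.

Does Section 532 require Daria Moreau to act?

No — not required.

(A) no recent notice — satisfied.
(B) non-exempt — fails.
(i) = T AND F = false.
(ii) past probation — fails.
So (a) is not satisfied (F OR F).
(i) no CBA — met.
(ii) not (public agency) — not met.
So (b) is satisfied (T OR F).
(1): F AND T → false.
(i) not employee-requested — not met.
(ii) fixed location — fails.
(a): F OR F → false.
(b) tenure ≥ 18 mo. — satisfied.
(2): F AND T → false.
So Overall is not satisfied (F OR F).
Exception (schedule shift > 6h) — not satisfied.
Result: main false OR exception false → false.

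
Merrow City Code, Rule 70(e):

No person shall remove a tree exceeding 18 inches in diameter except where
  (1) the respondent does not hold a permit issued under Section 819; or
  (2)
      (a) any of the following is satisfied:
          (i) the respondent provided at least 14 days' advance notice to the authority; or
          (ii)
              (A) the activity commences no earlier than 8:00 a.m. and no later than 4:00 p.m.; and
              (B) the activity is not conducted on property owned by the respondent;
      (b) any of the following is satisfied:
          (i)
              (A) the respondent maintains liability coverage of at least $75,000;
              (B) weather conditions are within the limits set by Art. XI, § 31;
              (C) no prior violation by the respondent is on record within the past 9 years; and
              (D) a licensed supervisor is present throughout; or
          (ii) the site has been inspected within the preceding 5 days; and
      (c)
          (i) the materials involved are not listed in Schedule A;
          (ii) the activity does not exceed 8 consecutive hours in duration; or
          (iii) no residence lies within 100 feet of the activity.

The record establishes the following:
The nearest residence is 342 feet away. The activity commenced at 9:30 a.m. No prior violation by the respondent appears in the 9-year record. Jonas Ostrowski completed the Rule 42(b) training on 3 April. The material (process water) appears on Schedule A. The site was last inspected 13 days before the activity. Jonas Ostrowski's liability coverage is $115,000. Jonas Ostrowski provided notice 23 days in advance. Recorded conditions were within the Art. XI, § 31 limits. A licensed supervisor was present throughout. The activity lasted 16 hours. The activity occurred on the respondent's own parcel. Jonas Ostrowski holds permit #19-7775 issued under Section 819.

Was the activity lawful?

Yes — lawful.

(1) not (holds permit) — not satisfied.
(i) ≥14 days' notice — holds.
(A) start within hours — satisfied.
(B) not (own property) — not met.
(ii): T AND F → false.
So (a) is satisfied (T OR F).
(A) coverage ≥ $75,000 — holds.
(B) weather ok — satisfied.
(C) no prior violation — met.
(D) supervisor present — met.
(i): T AND T AND T AND T → true.
(ii) site inspected — fails.
(b) = T OR F = true.
(i) not (Schedule A material) — not satisfied.
(ii) ≤ 8 hrs duration — not met.
(iii) no residence in 100 ft — met.
(c): F OR F OR T → true.
(2): T AND T AND T → true.
Overall: F OR T → true.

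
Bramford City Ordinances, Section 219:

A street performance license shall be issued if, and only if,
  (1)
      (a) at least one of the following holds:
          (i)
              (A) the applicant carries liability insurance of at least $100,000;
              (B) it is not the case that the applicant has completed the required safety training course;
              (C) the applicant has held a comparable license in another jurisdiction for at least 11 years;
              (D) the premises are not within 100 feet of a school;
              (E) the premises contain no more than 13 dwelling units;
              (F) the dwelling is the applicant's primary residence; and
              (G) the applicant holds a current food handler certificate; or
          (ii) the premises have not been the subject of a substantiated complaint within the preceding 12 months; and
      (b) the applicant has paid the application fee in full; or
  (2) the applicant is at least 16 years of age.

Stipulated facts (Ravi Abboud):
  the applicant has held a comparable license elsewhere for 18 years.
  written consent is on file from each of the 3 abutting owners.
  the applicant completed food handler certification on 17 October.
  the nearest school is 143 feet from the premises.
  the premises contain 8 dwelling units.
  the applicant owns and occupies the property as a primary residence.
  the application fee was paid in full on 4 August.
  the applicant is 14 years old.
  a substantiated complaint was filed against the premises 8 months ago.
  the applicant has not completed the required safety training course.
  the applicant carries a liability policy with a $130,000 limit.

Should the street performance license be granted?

(A) insurance ≥ $100,000 — met.
(B) not (safety training) — met.
(C) prior license ≥ 11 yr — met.
(D) ≥100 ft from school — satisfied.
(E) ≤ 13 units — satisfied.
(F) primary residence — holds.
(G) food handler cert. — satisfied.
So (i) is satisfied (T AND T AND T AND T AND T AND T AND T).
(ii) no complaint in 12 mo. — not met.
(a): T OR F → true.
(b) fee paid — met.
So (1) is satisfied (T AND T).
(2) age ≥ 16 — not satisfied.
Overall: T OR F → true.

Yes — granted.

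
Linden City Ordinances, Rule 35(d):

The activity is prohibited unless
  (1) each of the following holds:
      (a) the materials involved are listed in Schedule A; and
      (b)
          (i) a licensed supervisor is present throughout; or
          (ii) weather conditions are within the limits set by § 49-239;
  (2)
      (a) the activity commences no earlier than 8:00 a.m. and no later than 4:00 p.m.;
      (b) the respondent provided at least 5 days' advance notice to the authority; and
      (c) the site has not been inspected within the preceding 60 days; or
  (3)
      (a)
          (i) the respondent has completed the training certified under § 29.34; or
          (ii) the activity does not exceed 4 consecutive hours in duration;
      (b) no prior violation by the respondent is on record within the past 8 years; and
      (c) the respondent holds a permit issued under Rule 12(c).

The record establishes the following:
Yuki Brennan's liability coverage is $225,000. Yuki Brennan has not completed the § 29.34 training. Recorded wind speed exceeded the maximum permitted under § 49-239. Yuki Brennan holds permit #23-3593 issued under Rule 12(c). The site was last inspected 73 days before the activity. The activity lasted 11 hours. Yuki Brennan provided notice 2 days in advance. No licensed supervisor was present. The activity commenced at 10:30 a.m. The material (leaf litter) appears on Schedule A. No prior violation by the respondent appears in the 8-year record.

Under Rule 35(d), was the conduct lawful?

No — unlawful.

(a) Schedule A material — satisfied.
(i) supervisor present — not satisfied.
(ii) weather ok — not satisfied.
(b): F OR F → false.
So (1) is not satisfied (T AND F).
(a) start within hours — satisfied.
(b) ≥5 days' notice — not met.
(c) not (site inspected) — holds.
(2) = T AND F AND T = false.
(i) training certified — fails.
(ii) ≤ 4 hrs duration — not satisfied.
So (a) is not satisfied (F OR F).
(b) no prior violation — holds.
(c) holds permit — satisfied.
(3): F AND T AND T → false.
So Overall is not satisfied (F OR F OR F).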